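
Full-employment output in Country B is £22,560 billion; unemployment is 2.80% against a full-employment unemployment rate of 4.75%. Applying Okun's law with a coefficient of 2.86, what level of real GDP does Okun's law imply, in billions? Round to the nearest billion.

£23,818 billion

Unemployment gap = 2.8 - 4.75 = -1.95 points, so the output gap is -2.86 × (-1.95) = 5.577%.
Actual GDP = 22560 × (1 + 5.577/100) = 22560 × 1.05577 ≈ 23818 billion.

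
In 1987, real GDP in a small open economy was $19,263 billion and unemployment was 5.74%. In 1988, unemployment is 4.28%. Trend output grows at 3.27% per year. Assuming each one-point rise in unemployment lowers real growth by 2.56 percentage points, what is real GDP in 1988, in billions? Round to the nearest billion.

Δu = 4.28 - 5.74 = -1.46 points.
Okun's law (growth form): g_Y = g_Y* - β × Δu = 3.27 - 2.56 × (-1.46) = 3.27 + 3.7376 = 7.0076%.
Real GDP in the next year = 19263 × (1 + 7.0076/100) = 19263 × 1.070076 ≈ 20613 billion.

$20,613 billion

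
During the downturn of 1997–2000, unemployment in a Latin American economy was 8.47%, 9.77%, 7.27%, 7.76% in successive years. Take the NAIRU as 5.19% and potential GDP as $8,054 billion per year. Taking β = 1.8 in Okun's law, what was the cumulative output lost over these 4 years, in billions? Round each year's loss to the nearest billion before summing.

Year 1997: gap = -1.8 × (8.47 - 5.19) = -5.904%, loss ≈ 8054 × 5.904/100 ≈ 476.
Year 1998: gap = -1.8 × (9.77 - 5.19) = -8.244%, loss ≈ 8054 × 8.244/100 ≈ 664.
Year 1999: gap = -1.8 × (7.27 - 5.19) = -3.744%, loss ≈ 8054 × 3.744/100 ≈ 302.
Year 2000: gap = -1.8 × (7.76 - 5.19) = -4.626%, loss ≈ 8054 × 4.626/100 ≈ 373.
Total lost output = 476 + 664 + 302 + 373 = 1815 billion.

$1,815 billion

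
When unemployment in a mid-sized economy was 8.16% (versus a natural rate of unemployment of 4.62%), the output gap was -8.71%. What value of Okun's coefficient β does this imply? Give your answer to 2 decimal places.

β ≈ 2.46

Okun's law: output gap = -β × (u - u*).
-8.71 = -β × (8.16 - 4.62) = -β × 3.54, so β = 8.71/3.54 = 2.46.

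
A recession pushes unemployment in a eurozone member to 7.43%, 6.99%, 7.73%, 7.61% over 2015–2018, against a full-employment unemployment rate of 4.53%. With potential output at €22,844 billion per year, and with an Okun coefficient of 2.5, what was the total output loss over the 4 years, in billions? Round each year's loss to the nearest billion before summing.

Year 2015: gap = -2.5 × (7.43 - 4.53) = -7.25%, loss ≈ 22844 × 7.25/100 ≈ 1656.
Year 2016: gap = -2.5 × (6.99 - 4.53) = -6.15%, loss ≈ 22844 × 6.15/100 ≈ 1405.
Year 2017: gap = -2.5 × (7.73 - 4.53) = -8%, loss ≈ 22844 × 8/100 ≈ 1828.
Year 2018: gap = -2.5 × (7.61 - 4.53) = -7.7%, loss ≈ 22844 × 7.7/100 ≈ 1759.
Total lost output = 1656 + 1405 + 1828 + 1759 = 6648 billion.

€6,648 billion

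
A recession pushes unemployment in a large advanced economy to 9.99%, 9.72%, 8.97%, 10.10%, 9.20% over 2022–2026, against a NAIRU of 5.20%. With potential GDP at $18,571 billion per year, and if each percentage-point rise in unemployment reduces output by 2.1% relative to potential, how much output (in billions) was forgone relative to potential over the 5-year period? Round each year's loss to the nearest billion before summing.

$8,572 billion

Year 2022: gap = -2.1 × (9.99 - 5.2) = -10.059%, loss ≈ 18571 × 10.059/100 ≈ 1868.
Year 2023: gap = -2.1 × (9.72 - 5.2) = -9.492%, loss ≈ 18571 × 9.492/100 ≈ 1763.
Year 2024: gap = -2.1 × (8.97 - 5.2) = -7.917%, loss ≈ 18571 × 7.917/100 ≈ 1470.
Year 2025: gap = -2.1 × (10.1 - 5.2) = -10.29%, loss ≈ 18571 × 10.29/100 ≈ 1911.
Year 2026: gap = -2.1 × (9.2 - 5.2) = -8.4%, loss ≈ 18571 × 8.4/100 ≈ 1560.
Total lost output = 1868 + 1763 + 1470 + 1911 + 1560 = 8572 billion.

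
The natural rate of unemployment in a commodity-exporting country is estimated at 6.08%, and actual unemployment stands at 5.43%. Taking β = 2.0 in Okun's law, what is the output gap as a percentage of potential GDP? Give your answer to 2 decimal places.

The unemployment gap is 5.43 - 6.08 = -0.65 percentage points.
Okun's law gives an output gap of -2 × (-0.65) = 1.3%, i.e. 1.30% above potential.

1.30%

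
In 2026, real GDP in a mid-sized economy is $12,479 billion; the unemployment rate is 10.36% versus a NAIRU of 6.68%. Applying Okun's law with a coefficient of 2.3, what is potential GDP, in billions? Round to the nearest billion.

$13,633 billion

Unemployment gap = 10.36 - 6.68 = 3.68 points, so output gap = -2.3 × 3.68 = -8.464%.
Since Y = Y* × (1 + gap/100), Y* = 12479/0.91536 ≈ 13633 billion.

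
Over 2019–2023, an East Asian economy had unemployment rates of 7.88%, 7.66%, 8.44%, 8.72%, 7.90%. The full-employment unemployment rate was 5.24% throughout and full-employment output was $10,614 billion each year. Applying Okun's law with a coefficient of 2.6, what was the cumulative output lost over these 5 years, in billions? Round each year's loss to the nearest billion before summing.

Year 2019: gap = -2.6 × (7.88 - 5.24) = -6.864%, loss ≈ 10614 × 6.864/100 ≈ 729.
Year 2020: gap = -2.6 × (7.66 - 5.24) = -6.292%, loss ≈ 10614 × 6.292/100 ≈ 668.
Year 2021: gap = -2.6 × (8.44 - 5.24) = -8.32%, loss ≈ 10614 × 8.32/100 ≈ 883.
Year 2022: gap = -2.6 × (8.72 - 5.24) = -9.048%, loss ≈ 10614 × 9.048/100 ≈ 960.
Year 2023: gap = -2.6 × (7.9 - 5.24) = -6.916%, loss ≈ 10614 × 6.916/100 ≈ 734.
Total lost output = 729 + 668 + 883 + 960 + 734 = 3974 billion.

$3,974 billion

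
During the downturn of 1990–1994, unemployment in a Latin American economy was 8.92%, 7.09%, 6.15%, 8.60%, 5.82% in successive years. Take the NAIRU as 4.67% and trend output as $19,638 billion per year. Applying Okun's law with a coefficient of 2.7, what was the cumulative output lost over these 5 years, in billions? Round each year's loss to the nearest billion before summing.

$7,015 billion

Year 1990: gap = -2.7 × (8.92 - 4.67) = -11.475%, loss ≈ 19638 × 11.475/100 ≈ 2253.
Year 1991: gap = -2.7 × (7.09 - 4.67) = -6.534%, loss ≈ 19638 × 6.534/100 ≈ 1283.
Year 1992: gap = -2.7 × (6.15 - 4.67) = -3.996%, loss ≈ 19638 × 3.996/100 ≈ 785.
Year 1993: gap = -2.7 × (8.6 - 4.67) = -10.611%, loss ≈ 19638 × 10.611/100 ≈ 2084.
Year 1994: gap = -2.7 × (5.82 - 4.67) = -3.105%, loss ≈ 19638 × 3.105/100 ≈ 610.
Total lost output = 2253 + 1283 + 785 + 2084 + 610 = 7015 billion.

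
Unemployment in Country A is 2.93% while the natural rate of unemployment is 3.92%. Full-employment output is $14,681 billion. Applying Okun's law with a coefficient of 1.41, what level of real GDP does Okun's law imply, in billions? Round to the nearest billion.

$14,886 billion

Unemployment gap = 2.93 - 3.92 = -0.99 points, so the output gap is -1.41 × (-0.99) = 1.3959%.
Actual GDP = 14681 × (1 + 1.3959/100) = 14681 × 1.013959 ≈ 14886 billion.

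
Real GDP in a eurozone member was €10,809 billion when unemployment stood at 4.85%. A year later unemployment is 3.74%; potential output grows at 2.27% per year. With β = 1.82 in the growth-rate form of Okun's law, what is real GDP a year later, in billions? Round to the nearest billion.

€11,273 billion

Δu = 3.74 - 4.85 = -1.11 points.
Okun's law (growth form): g_Y = g_Y* - β × Δu = 2.27 - 1.82 × (-1.11) = 2.27 + 2.0202 = 4.2902%.
Real GDP in the next year = 10809 × (1 + 4.2902/100) = 10809 × 1.042902 ≈ 11273 billion.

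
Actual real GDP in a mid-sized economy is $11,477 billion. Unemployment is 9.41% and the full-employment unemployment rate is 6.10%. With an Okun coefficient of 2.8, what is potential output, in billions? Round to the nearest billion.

$12,649 billion

Unemployment gap = 9.41 - 6.1 = 3.31 points, so output gap = -2.8 × 3.31 = -9.268%.
Since Y = Y* × (1 + gap/100), Y* = 11477/0.90732 ≈ 12649 billion.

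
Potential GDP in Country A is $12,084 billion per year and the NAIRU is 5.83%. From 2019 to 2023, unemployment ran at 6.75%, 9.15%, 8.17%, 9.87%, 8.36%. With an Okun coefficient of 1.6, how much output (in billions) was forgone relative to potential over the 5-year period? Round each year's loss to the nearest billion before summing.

Year 2019: gap = -1.6 × (6.75 - 5.83) = -1.472%, loss ≈ 12084 × 1.472/100 ≈ 178.
Year 2020: gap = -1.6 × (9.15 - 5.83) = -5.312%, loss ≈ 12084 × 5.312/100 ≈ 642.
Year 2021: gap = -1.6 × (8.17 - 5.83) = -3.744%, loss ≈ 12084 × 3.744/100 ≈ 452.
Year 2022: gap = -1.6 × (9.87 - 5.83) = -6.464%, loss ≈ 12084 × 6.464/100 ≈ 781.
Year 2023: gap = -1.6 × (8.36 - 5.83) = -4.048%, loss ≈ 12084 × 4.048/100 ≈ 489.
Total lost output = 178 + 642 + 452 + 781 + 489 = 2542 billion.

$2,542 billion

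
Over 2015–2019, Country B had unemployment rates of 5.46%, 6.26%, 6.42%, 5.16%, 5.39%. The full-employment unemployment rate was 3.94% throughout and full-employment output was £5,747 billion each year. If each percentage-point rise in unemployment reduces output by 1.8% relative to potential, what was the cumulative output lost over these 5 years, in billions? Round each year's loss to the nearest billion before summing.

£930 billion

Year 2015: gap = -1.8 × (5.46 - 3.94) = -2.736%, loss ≈ 5747 × 2.736/100 ≈ 157.
Year 2016: gap = -1.8 × (6.26 - 3.94) = -4.176%, loss ≈ 5747 × 4.176/100 ≈ 240.
Year 2017: gap = -1.8 × (6.42 - 3.94) = -4.464%, loss ≈ 5747 × 4.464/100 ≈ 257.
Year 2018: gap = -1.8 × (5.16 - 3.94) = -2.196%, loss ≈ 5747 × 2.196/100 ≈ 126.
Year 2019: gap = -1.8 × (5.39 - 3.94) = -2.61%, loss ≈ 5747 × 2.61/100 ≈ 150.
Total lost output = 157 + 240 + 257 + 126 + 150 = 930 billion.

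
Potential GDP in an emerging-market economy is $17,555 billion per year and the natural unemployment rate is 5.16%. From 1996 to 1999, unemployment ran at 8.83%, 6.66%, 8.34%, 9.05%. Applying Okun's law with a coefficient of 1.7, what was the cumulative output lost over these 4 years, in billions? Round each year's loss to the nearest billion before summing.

Year 1996: gap = -1.7 × (8.83 - 5.16) = -6.239%, loss ≈ 17555 × 6.239/100 ≈ 1095.
Year 1997: gap = -1.7 × (6.66 - 5.16) = -2.55%, loss ≈ 17555 × 2.55/100 ≈ 448.
Year 1998: gap = -1.7 × (8.34 - 5.16) = -5.406%, loss ≈ 17555 × 5.406/100 ≈ 949.
Year 1999: gap = -1.7 × (9.05 - 5.16) = -6.613%, loss ≈ 17555 × 6.613/100 ≈ 1161.
Total lost output = 1095 + 448 + 949 + 1161 = 3653 billion.

$3,653 billion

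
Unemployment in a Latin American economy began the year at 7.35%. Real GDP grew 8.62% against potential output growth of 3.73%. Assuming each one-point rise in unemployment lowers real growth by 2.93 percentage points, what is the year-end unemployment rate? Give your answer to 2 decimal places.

5.68%

Growth-rate Okun's law: g_Y = g_Y* - β × Δu, so Δu = (g_Y* - g_Y)/β.
Δu = (3.73 - 8.62)/2.93 = -4.89/2.93 = -1.67 percentage points.
Year-end unemployment = 7.35 - 1.67 = 5.68%.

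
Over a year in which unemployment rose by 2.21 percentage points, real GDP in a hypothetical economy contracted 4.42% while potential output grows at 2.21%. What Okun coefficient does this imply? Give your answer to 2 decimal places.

β ≈ 3.00

Growth form: g_Y = g_Y* - β × Δu, so β = (g_Y* - g_Y)/Δu.
β = (2.21 + 4.42)/2.21 = 6.63/2.21 = 3.00.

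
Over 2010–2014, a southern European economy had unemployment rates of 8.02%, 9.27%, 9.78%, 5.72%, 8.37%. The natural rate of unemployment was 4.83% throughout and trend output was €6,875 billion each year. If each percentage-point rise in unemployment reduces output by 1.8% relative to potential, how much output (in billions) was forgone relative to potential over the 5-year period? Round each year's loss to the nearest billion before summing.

Year 2010: gap = -1.8 × (8.02 - 4.83) = -5.742%, loss ≈ 6875 × 5.742/100 ≈ 395.
Year 2011: gap = -1.8 × (9.27 - 4.83) = -7.992%, loss ≈ 6875 × 7.992/100 ≈ 549.
Year 2012: gap = -1.8 × (9.78 - 4.83) = -8.91%, loss ≈ 6875 × 8.91/100 ≈ 613.
Year 2013: gap = -1.8 × (5.72 - 4.83) = -1.602%, loss ≈ 6875 × 1.602/100 ≈ 110.
Year 2014: gap = -1.8 × (8.37 - 4.83) = -6.372%, loss ≈ 6875 × 6.372/100 ≈ 438.
Total lost output = 395 + 549 + 613 + 110 + 438 = 2105 billion.

€2,105 billion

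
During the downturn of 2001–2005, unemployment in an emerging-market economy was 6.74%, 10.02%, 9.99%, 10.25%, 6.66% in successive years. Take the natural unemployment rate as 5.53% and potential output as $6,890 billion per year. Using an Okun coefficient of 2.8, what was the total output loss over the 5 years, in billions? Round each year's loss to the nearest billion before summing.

Year 2001: gap = -2.8 × (6.74 - 5.53) = -3.388%, loss ≈ 6890 × 3.388/100 ≈ 233.
Year 2002: gap = -2.8 × (10.02 - 5.53) = -12.572%, loss ≈ 6890 × 12.572/100 ≈ 866.
Year 2003: gap = -2.8 × (9.99 - 5.53) = -12.488%, loss ≈ 6890 × 12.488/100 ≈ 860.
Year 2004: gap = -2.8 × (10.25 - 5.53) = -13.216%, loss ≈ 6890 × 13.216/100 ≈ 911.
Year 2005: gap = -2.8 × (6.66 - 5.53) = -3.164%, loss ≈ 6890 × 3.164/100 ≈ 218.
Total lost output = 233 + 866 + 860 + 911 + 218 = 3088 billion.

$3,088 billion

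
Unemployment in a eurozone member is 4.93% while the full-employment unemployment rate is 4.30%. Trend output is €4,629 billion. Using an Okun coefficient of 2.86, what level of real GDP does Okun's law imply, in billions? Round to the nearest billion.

€4,546 billion

Unemployment gap = 4.93 - 4.3 = 0.63 points, so the output gap is -2.86 × 0.63 = -1.8018%.
Actual GDP = 4629 × (1 - 1.8018/100) = 4629 × 0.981982 ≈ 4546 billion.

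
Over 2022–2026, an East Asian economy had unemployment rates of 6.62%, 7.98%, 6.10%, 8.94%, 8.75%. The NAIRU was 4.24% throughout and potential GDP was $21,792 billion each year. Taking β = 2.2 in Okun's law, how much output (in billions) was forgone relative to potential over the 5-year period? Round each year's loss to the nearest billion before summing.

Year 2022: gap = -2.2 × (6.62 - 4.24) = -5.236%, loss ≈ 21792 × 5.236/100 ≈ 1141.
Year 2023: gap = -2.2 × (7.98 - 4.24) = -8.228%, loss ≈ 21792 × 8.228/100 ≈ 1793.
Year 2024: gap = -2.2 × (6.1 - 4.24) = -4.092%, loss ≈ 21792 × 4.092/100 ≈ 892.
Year 2025: gap = -2.2 × (8.94 - 4.24) = -10.34%, loss ≈ 21792 × 10.34/100 ≈ 2253.
Year 2026: gap = -2.2 × (8.75 - 4.24) = -9.922%, loss ≈ 21792 × 9.922/100 ≈ 2162.
Total lost output = 1141 + 1793 + 892 + 2253 + 2162 = 8241 billion.

$8,241 billion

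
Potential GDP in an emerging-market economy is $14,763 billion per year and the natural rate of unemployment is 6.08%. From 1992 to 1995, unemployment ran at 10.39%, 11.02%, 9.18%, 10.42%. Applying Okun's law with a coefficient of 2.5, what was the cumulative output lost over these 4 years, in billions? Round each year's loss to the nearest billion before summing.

$6,160 billion

Year 1992: gap = -2.5 × (10.39 - 6.08) = -10.775%, loss ≈ 14763 × 10.775/100 ≈ 1591.
Year 1993: gap = -2.5 × (11.02 - 6.08) = -12.35%, loss ≈ 14763 × 12.35/100 ≈ 1823.
Year 1994: gap = -2.5 × (9.18 - 6.08) = -7.75%, loss ≈ 14763 × 7.75/100 ≈ 1144.
Year 1995: gap = -2.5 × (10.42 - 6.08) = -10.85%, loss ≈ 14763 × 10.85/100 ≈ 1602.
Total lost output = 1591 + 1823 + 1144 + 1602 = 6160 billion.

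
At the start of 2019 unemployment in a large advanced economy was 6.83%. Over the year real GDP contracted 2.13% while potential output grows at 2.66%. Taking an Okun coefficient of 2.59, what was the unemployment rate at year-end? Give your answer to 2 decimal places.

8.68%

Growth-rate Okun's law: g_Y = g_Y* - β × Δu, so Δu = (g_Y* - g_Y)/β.
Δu = (2.66 + 2.13)/2.59 = 4.79/2.59 = 1.85 percentage points.
Year-end unemployment = 6.83 + 1.85 = 8.68%.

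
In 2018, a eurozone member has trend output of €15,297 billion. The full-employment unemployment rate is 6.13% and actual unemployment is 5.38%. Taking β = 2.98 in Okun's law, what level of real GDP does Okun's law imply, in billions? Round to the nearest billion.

Unemployment gap = 5.38 - 6.13 = -0.75 points, so the output gap is -2.98 × (-0.75) = 2.235%.
Actual GDP = 15297 × (1 + 2.235/100) = 15297 × 1.02235 ≈ 15639 billion.

€15,639 billion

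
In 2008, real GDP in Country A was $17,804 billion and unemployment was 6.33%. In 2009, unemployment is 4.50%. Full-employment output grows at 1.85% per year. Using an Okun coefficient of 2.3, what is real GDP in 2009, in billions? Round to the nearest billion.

Δu = 4.5 - 6.33 = -1.83 points.
Okun's law (growth form): g_Y = g_Y* - β × Δu = 1.85 - 2.3 × (-1.83) = 1.85 + 4.209 = 6.059%.
Real GDP in the next year = 17804 × (1 + 6.059/100) = 17804 × 1.06059 ≈ 18883 billion.

$18,883 billion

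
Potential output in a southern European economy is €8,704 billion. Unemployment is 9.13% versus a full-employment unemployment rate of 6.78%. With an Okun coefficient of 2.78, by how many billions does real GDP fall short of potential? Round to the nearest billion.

Output gap = -2.78 × (9.13 - 6.78) = -2.78 × 2.35 = -6.533%.
Actual GDP ≈ 8704 × 0.93467 ≈ 8135 billion, so the shortfall is 8704 - 8135 = 569 billion.

€569 billion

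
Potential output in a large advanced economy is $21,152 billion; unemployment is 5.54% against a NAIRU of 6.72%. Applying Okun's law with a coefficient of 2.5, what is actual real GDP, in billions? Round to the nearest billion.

$21,776 billion

Unemployment gap = 5.54 - 6.72 = -1.18 points, so the output gap is -2.5 × (-1.18) = 2.95%.
Actual GDP = 21152 × (1 + 2.95/100) = 21152 × 1.0295 ≈ 21776 billion.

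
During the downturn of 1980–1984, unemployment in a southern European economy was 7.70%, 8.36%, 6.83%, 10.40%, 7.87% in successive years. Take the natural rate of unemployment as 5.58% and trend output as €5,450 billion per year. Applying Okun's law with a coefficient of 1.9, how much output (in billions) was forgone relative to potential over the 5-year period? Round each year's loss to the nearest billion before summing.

Year 1980: gap = -1.9 × (7.7 - 5.58) = -4.028%, loss ≈ 5450 × 4.028/100 ≈ 220.
Year 1981: gap = -1.9 × (8.36 - 5.58) = -5.282%, loss ≈ 5450 × 5.282/100 ≈ 288.
Year 1982: gap = -1.9 × (6.83 - 5.58) = -2.375%, loss ≈ 5450 × 2.375/100 ≈ 129.
Year 1983: gap = -1.9 × (10.4 - 5.58) = -9.158%, loss ≈ 5450 × 9.158/100 ≈ 499.
Year 1984: gap = -1.9 × (7.87 - 5.58) = -4.351%, loss ≈ 5450 × 4.351/100 ≈ 237.
Total lost output = 220 + 288 + 129 + 499 + 237 = 1373 billion.

€1,373 billion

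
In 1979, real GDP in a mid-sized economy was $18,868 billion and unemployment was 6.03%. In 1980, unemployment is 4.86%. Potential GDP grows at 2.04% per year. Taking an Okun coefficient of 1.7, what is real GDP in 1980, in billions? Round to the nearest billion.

$19,628 billion

Δu = 4.86 - 6.03 = -1.17 points.
Okun's law (growth form): g_Y = g_Y* - β × Δu = 2.04 - 1.7 × (-1.17) = 2.04 + 1.989 = 4.029%.
Real GDP in the next year = 18868 × (1 + 4.029/100) = 18868 × 1.04029 ≈ 19628 billion.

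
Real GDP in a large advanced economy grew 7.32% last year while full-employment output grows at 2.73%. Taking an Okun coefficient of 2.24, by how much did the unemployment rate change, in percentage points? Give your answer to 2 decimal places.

-2.05 percentage points

Growth-rate Okun's law: g_Y = g_Y* - β × Δu, so Δu = (g_Y* - g_Y)/β.
Δu = (2.73 - 7.32)/2.24 = -4.59/2.24 = -2.05 percentage points.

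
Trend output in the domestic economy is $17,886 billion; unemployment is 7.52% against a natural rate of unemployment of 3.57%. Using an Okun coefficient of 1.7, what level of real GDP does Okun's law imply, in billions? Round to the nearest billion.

Unemployment gap = 7.52 - 3.57 = 3.95 points, so the output gap is -1.7 × 3.95 = -6.715%.
Actual GDP = 17886 × (1 - 6.715/100) = 17886 × 0.93285 ≈ 16685 billion.

$16,685 billion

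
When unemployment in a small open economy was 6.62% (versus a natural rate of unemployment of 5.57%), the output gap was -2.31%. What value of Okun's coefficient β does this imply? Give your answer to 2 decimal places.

Okun's law: output gap = -β × (u - u*).
-2.31 = -β × (6.62 - 5.57) = -β × 1.05, so β = 2.31/1.05 = 2.20.

β ≈ 2.20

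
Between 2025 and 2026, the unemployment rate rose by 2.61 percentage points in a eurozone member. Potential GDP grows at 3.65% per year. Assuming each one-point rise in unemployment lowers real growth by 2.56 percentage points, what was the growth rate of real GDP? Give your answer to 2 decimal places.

Growth-rate Okun's law: g_Y = g_Y* - β × Δu.
g_Y = 3.65 - 2.56 × (2.61) = 3.65 - 6.6816 = -3.0316%, i.e. -3.03% to 2 d.p.

-3.03%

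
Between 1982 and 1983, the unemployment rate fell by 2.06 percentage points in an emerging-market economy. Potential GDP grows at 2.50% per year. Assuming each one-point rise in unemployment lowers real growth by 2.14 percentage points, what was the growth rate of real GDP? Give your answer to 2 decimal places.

Growth-rate Okun's law: g_Y = g_Y* - β × Δu.
g_Y = 2.50 - 2.14 × (-2.06) = 2.5 + 4.4084 = 6.9084%, i.e. 6.91% to 2 d.p.

6.91%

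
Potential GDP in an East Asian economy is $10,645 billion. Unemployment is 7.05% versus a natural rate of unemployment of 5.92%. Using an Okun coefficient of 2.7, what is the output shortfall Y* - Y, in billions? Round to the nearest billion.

Output gap = -2.7 × (7.05 - 5.92) = -2.7 × 1.13 = -3.051%.
Actual GDP ≈ 10645 × 0.96949 ≈ 10320 billion, so the shortfall is 10645 - 10320 = 325 billion.

$325 billion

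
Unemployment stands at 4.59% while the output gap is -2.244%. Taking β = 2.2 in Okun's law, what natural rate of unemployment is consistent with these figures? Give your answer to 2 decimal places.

From Okun's law, u - u* = -(output gap)/β = -(-2.244)/2.2 = 1.02 points.
So u* = 4.59 - 1.02 = 3.57%.

3.57%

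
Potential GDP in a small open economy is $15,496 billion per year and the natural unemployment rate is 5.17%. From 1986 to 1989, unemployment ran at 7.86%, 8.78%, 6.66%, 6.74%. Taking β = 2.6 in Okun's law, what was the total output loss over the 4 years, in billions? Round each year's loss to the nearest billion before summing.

$3,771 billion

Year 1986: gap = -2.6 × (7.86 - 5.17) = -6.994%, loss ≈ 15496 × 6.994/100 ≈ 1084.
Year 1987: gap = -2.6 × (8.78 - 5.17) = -9.386%, loss ≈ 15496 × 9.386/100 ≈ 1454.
Year 1988: gap = -2.6 × (6.66 - 5.17) = -3.874%, loss ≈ 15496 × 3.874/100 ≈ 600.
Year 1989: gap = -2.6 × (6.74 - 5.17) = -4.082%, loss ≈ 15496 × 4.082/100 ≈ 633.
Total lost output = 1084 + 1454 + 600 + 633 = 3771 billion.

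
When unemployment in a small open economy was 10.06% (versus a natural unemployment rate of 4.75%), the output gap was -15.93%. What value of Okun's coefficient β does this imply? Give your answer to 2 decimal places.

β ≈ 3.00

Okun's law: output gap = -β × (u - u*).
-15.93 = -β × (10.06 - 4.75) = -β × 5.31, so β = 15.93/5.31 = 3.00.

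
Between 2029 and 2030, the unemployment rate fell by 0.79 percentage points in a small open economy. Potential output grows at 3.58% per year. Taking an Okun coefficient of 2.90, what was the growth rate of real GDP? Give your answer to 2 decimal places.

5.87%

Growth-rate Okun's law: g_Y = g_Y* - β × Δu.
g_Y = 3.58 - 2.90 × (-0.79) = 3.58 + 2.291 = 5.871%, i.e. 5.87% to 2 d.p.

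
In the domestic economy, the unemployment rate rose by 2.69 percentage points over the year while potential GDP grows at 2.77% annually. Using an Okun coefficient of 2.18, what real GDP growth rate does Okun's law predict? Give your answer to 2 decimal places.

Growth-rate Okun's law: g_Y = g_Y* - β × Δu.
g_Y = 2.77 - 2.18 × (2.69) = 2.77 - 5.8642 = -3.0942%, i.e. -3.09% to 2 d.p.

-3.09%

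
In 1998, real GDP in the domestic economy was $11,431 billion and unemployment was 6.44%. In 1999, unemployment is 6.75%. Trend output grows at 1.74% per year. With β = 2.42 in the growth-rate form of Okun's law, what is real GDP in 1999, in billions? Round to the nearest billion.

$11,544 billion

Δu = 6.75 - 6.44 = 0.31 points.
Okun's law (growth form): g_Y = g_Y* - β × Δu = 1.74 - 2.42 × (0.31) = 1.74 - 0.7502 = 0.9898%.
Real GDP in the next year = 11431 × (1 + 0.9898/100) = 11431 × 1.009898 ≈ 11544 billion.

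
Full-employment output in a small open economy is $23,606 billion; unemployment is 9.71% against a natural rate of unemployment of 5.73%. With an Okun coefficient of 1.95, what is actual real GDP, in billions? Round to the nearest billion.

$21,774 billion

Unemployment gap = 9.71 - 5.73 = 3.98 points, so the output gap is -1.95 × 3.98 = -7.761%.
Actual GDP = 23606 × (1 - 7.761/100) = 23606 × 0.92239 ≈ 21774 billion.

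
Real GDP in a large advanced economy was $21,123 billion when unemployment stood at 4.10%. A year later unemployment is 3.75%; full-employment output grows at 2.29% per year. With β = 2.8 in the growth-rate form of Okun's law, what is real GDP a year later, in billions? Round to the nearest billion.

Δu = 3.75 - 4.1 = -0.35 points.
Okun's law (growth form): g_Y = g_Y* - β × Δu = 2.29 - 2.8 × (-0.35) = 2.29 + 0.98 = 3.27%.
Real GDP in the next year = 21123 × (1 + 3.27/100) = 21123 × 1.0327 ≈ 21814 billion.

$21,814 billion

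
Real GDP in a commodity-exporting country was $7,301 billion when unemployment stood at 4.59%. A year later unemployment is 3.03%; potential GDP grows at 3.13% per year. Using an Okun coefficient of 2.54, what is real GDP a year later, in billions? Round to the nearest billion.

$7,819 billion

Δu = 3.03 - 4.59 = -1.56 points.
Okun's law (growth form): g_Y = g_Y* - β × Δu = 3.13 - 2.54 × (-1.56) = 3.13 + 3.9624 = 7.0924%.
Real GDP in the next year = 7301 × (1 + 7.0924/100) = 7301 × 1.070924 ≈ 7819 billion.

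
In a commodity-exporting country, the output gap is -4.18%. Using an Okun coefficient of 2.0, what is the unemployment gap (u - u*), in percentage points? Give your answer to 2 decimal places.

Okun's law: output gap = -β × (u - u*), so u - u* = -(output gap)/β.
u - u* = -(-4.18)/2.0 = 2.09 percentage points.

2.09 percentage points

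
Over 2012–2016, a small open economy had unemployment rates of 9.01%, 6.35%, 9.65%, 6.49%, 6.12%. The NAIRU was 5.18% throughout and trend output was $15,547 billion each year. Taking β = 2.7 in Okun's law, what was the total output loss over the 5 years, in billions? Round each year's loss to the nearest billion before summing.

$4,920 billion

Year 2012: gap = -2.7 × (9.01 - 5.18) = -10.341%, loss ≈ 15547 × 10.341/100 ≈ 1608.
Year 2013: gap = -2.7 × (6.35 - 5.18) = -3.159%, loss ≈ 15547 × 3.159/100 ≈ 491.
Year 2014: gap = -2.7 × (9.65 - 5.18) = -12.069%, loss ≈ 15547 × 12.069/100 ≈ 1876.
Year 2015: gap = -2.7 × (6.49 - 5.18) = -3.537%, loss ≈ 15547 × 3.537/100 ≈ 550.
Year 2016: gap = -2.7 × (6.12 - 5.18) = -2.538%, loss ≈ 15547 × 2.538/100 ≈ 395.
Total lost output = 1608 + 491 + 1876 + 550 + 395 = 4920 billion.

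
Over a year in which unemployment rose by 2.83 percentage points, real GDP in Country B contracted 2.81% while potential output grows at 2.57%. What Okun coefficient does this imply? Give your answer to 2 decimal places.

β ≈ 1.90

Growth form: g_Y = g_Y* - β × Δu, so β = (g_Y* - g_Y)/Δu.
β = (2.57 + 2.81)/2.83 = 5.38/2.83 = 1.90.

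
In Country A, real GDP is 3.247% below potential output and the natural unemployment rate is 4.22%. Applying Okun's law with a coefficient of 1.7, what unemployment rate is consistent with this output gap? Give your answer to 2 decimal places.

6.13%

From Okun's law, u - u* = -(output gap)/β = -(-3.247)/1.7 = 1.91 points.
So u = 4.22 + 1.91 = 6.13%.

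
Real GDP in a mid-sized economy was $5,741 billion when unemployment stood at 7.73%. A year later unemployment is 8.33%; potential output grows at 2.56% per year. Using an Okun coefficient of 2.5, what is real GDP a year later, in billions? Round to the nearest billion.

Δu = 8.33 - 7.73 = 0.6 points.
Okun's law (growth form): g_Y = g_Y* - β × Δu = 2.56 - 2.5 × (0.60) = 2.56 - 1.5 = 1.06%.
Real GDP in the next year = 5741 × (1 + 1.06/100) = 5741 × 1.0106 ≈ 5802 billion.

$5,802 billion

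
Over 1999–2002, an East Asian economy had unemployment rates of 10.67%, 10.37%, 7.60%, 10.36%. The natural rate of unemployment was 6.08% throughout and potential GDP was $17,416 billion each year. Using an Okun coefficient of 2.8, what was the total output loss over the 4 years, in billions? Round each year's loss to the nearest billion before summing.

$7,158 billion

Year 1999: gap = -2.8 × (10.67 - 6.08) = -12.852%, loss ≈ 17416 × 12.852/100 ≈ 2238.
Year 2000: gap = -2.8 × (10.37 - 6.08) = -12.012%, loss ≈ 17416 × 12.012/100 ≈ 2092.
Year 2001: gap = -2.8 × (7.6 - 6.08) = -4.256%, loss ≈ 17416 × 4.256/100 ≈ 741.
Year 2002: gap = -2.8 × (10.36 - 6.08) = -11.984%, loss ≈ 17416 × 11.984/100 ≈ 2087.
Total lost output = 2238 + 2092 + 741 + 2087 = 7158 billion.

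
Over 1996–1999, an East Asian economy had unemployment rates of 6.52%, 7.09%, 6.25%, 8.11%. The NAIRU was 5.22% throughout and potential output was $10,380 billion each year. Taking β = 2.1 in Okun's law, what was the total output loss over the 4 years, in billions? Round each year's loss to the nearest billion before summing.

Year 1996: gap = -2.1 × (6.52 - 5.22) = -2.73%, loss ≈ 10380 × 2.73/100 ≈ 283.
Year 1997: gap = -2.1 × (7.09 - 5.22) = -3.927%, loss ≈ 10380 × 3.927/100 ≈ 408.
Year 1998: gap = -2.1 × (6.25 - 5.22) = -2.163%, loss ≈ 10380 × 2.163/100 ≈ 225.
Year 1999: gap = -2.1 × (8.11 - 5.22) = -6.069%, loss ≈ 10380 × 6.069/100 ≈ 630.
Total lost output = 283 + 408 + 225 + 630 = 1546 billion.

$1,546 billion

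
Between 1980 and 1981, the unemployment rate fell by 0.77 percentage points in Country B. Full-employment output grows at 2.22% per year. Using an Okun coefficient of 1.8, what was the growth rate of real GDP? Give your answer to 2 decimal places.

Growth-rate Okun's law: g_Y = g_Y* - β × Δu.
g_Y = 2.22 - 1.8 × (-0.77) = 2.22 + 1.386 = 3.606%, i.e. 3.61% to 2 d.p.

3.61%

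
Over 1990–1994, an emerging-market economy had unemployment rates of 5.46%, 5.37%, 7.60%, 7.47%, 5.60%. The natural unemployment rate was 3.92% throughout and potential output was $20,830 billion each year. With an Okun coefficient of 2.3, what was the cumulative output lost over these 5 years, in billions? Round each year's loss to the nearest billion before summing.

$5,702 billion

Year 1990: gap = -2.3 × (5.46 - 3.92) = -3.542%, loss ≈ 20830 × 3.542/100 ≈ 738.
Year 1991: gap = -2.3 × (5.37 - 3.92) = -3.335%, loss ≈ 20830 × 3.335/100 ≈ 695.
Year 1992: gap = -2.3 × (7.6 - 3.92) = -8.464%, loss ≈ 20830 × 8.464/100 ≈ 1763.
Year 1993: gap = -2.3 × (7.47 - 3.92) = -8.165%, loss ≈ 20830 × 8.165/100 ≈ 1701.
Year 1994: gap = -2.3 × (5.6 - 3.92) = -3.864%, loss ≈ 20830 × 3.864/100 ≈ 805.
Total lost output = 738 + 695 + 1763 + 1701 + 805 = 5702 billion.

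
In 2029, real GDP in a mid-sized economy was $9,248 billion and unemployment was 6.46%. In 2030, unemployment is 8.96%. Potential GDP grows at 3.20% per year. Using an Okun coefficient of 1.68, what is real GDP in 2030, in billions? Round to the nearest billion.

Δu = 8.96 - 6.46 = 2.5 points.
Okun's law (growth form): g_Y = g_Y* - β × Δu = 3.20 - 1.68 × (2.50) = 3.2 - 4.2 = -1%.
Real GDP in the next year = 9248 × (1 - 1/100) = 9248 × 0.99 ≈ 9156 billion.

$9,156 billion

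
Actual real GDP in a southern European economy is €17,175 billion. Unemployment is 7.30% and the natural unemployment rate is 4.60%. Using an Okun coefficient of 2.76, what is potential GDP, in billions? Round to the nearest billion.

€18,558 billion

Unemployment gap = 7.3 - 4.6 = 2.7 points, so output gap = -2.76 × 2.7 = -7.452%.
Since Y = Y* × (1 + gap/100), Y* = 17175/0.92548 ≈ 18558 billion.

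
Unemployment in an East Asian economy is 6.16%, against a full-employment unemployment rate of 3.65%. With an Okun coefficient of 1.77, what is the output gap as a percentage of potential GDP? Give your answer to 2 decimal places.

The unemployment gap is 6.16 - 3.65 = 2.51 percentage points.
Okun's law gives an output gap of -1.77 × 2.51 = -4.4427%, i.e. 4.44% below potential.

-4.44%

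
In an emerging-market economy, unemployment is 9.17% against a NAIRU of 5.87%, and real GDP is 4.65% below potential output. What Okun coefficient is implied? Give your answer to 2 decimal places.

β ≈ 1.41

Okun's law: output gap = -β × (u - u*).
-4.65 = -β × (9.17 - 5.87) = -β × 3.3, so β = 4.65/3.3 = 1.41.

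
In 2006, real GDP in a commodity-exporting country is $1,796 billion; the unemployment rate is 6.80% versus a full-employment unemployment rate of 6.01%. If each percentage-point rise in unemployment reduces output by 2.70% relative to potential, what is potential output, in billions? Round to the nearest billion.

Unemployment gap = 6.8 - 6.01 = 0.79 points, so output gap = -2.7 × 0.79 = -2.133%.
Since Y = Y* × (1 + gap/100), Y* = 1796/0.97867 ≈ 1835 billion.

$1,835 billion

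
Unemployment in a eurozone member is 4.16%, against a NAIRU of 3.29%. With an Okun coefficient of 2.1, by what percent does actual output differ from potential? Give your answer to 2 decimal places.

-1.83%

The unemployment gap is 4.16 - 3.29 = 0.87 percentage points.
Okun's law gives an output gap of -2.1 × 0.87 = -1.827%, i.e. 1.83% below potential.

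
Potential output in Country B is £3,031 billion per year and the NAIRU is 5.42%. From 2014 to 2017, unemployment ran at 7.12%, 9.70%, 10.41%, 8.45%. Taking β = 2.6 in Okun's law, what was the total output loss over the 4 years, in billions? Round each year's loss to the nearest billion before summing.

Year 2014: gap = -2.6 × (7.12 - 5.42) = -4.42%, loss ≈ 3031 × 4.42/100 ≈ 134.
Year 2015: gap = -2.6 × (9.7 - 5.42) = -11.128%, loss ≈ 3031 × 11.128/100 ≈ 337.
Year 2016: gap = -2.6 × (10.41 - 5.42) = -12.974%, loss ≈ 3031 × 12.974/100 ≈ 393.
Year 2017: gap = -2.6 × (8.45 - 5.42) = -7.878%, loss ≈ 3031 × 7.878/100 ≈ 239.
Total lost output = 134 + 337 + 393 + 239 = 1103 billion.

£1,103 billion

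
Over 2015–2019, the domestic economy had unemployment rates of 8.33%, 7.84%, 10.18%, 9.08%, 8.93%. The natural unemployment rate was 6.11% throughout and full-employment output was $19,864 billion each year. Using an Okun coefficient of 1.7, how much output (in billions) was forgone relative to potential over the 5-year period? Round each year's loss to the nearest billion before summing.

Year 2015: gap = -1.7 × (8.33 - 6.11) = -3.774%, loss ≈ 19864 × 3.774/100 ≈ 750.
Year 2016: gap = -1.7 × (7.84 - 6.11) = -2.941%, loss ≈ 19864 × 2.941/100 ≈ 584.
Year 2017: gap = -1.7 × (10.18 - 6.11) = -6.919%, loss ≈ 19864 × 6.919/100 ≈ 1374.
Year 2018: gap = -1.7 × (9.08 - 6.11) = -5.049%, loss ≈ 19864 × 5.049/100 ≈ 1003.
Year 2019: gap = -1.7 × (8.93 - 6.11) = -4.794%, loss ≈ 19864 × 4.794/100 ≈ 952.
Total lost output = 750 + 584 + 1374 + 1003 + 952 = 4663 billion.

$4,663 billion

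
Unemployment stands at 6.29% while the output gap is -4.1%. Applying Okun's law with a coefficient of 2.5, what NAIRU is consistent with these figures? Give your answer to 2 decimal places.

4.65%

From Okun's law, u - u* = -(output gap)/β = -(-4.1)/2.5 = 1.64 points.
So u* = 6.29 - 1.64 = 4.65%.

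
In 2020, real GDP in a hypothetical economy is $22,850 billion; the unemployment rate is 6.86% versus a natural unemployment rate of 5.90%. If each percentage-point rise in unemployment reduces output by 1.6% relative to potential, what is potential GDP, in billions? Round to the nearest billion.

Unemployment gap = 6.86 - 5.9 = 0.96 points, so output gap = -1.6 × 0.96 = -1.536%.
Since Y = Y* × (1 + gap/100), Y* = 22850/0.98464 ≈ 23206 billion.

$23,206 billion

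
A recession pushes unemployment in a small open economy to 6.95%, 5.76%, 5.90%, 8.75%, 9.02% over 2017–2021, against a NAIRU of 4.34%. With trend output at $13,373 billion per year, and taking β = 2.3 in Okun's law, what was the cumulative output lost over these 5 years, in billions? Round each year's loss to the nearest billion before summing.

$4,515 billion

Year 2017: gap = -2.3 × (6.95 - 4.34) = -6.003%, loss ≈ 13373 × 6.003/100 ≈ 803.
Year 2018: gap = -2.3 × (5.76 - 4.34) = -3.266%, loss ≈ 13373 × 3.266/100 ≈ 437.
Year 2019: gap = -2.3 × (5.9 - 4.34) = -3.588%, loss ≈ 13373 × 3.588/100 ≈ 480.
Year 2020: gap = -2.3 × (8.75 - 4.34) = -10.143%, loss ≈ 13373 × 10.143/100 ≈ 1356.
Year 2021: gap = -2.3 × (9.02 - 4.34) = -10.764%, loss ≈ 13373 × 10.764/100 ≈ 1439.
Total lost output = 803 + 437 + 480 + 1356 + 1439 = 4515 billion.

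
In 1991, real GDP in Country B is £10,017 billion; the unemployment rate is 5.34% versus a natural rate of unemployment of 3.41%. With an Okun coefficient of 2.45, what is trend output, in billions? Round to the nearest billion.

£10,514 billion

Unemployment gap = 5.34 - 3.41 = 1.93 points, so output gap = -2.45 × 1.93 = -4.7285%.
Since Y = Y* × (1 + gap/100), Y* = 10017/0.952715 ≈ 10514 billion.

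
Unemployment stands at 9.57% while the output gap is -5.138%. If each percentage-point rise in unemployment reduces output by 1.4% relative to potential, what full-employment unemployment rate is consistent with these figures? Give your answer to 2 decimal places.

From Okun's law, u - u* = -(output gap)/β = -(-5.138)/1.4 = 3.67 points.
So u* = 9.57 - 3.67 = 5.90%.

5.90%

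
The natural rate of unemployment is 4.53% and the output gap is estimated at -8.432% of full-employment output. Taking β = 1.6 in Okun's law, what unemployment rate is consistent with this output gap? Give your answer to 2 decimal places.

9.80%

From Okun's law, u - u* = -(output gap)/β = -(-8.432)/1.6 = 5.27 points.
So u = 4.53 + 5.27 = 9.80%.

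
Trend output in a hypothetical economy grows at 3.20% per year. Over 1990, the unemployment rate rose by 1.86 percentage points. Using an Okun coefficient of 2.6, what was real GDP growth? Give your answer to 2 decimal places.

Growth-rate Okun's law: g_Y = g_Y* - β × Δu.
g_Y = 3.20 - 2.6 × (1.86) = 3.2 - 4.836 = -1.636%, i.e. -1.64% to 2 d.p.

-1.64%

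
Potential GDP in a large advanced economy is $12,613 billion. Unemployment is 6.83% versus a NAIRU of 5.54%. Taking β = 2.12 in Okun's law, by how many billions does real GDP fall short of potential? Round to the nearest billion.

Output gap = -2.12 × (6.83 - 5.54) = -2.12 × 1.29 = -2.7348%.
Actual GDP ≈ 12613 × 0.972652 ≈ 12268 billion, so the shortfall is 12613 - 12268 = 345 billion.

$345 billion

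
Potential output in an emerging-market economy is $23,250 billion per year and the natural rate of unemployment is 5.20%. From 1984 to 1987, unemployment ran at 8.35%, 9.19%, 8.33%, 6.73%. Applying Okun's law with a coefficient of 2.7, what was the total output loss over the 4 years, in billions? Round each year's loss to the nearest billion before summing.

$7,407 billion

Year 1984: gap = -2.7 × (8.35 - 5.2) = -8.505%, loss ≈ 23250 × 8.505/100 ≈ 1977.
Year 1985: gap = -2.7 × (9.19 - 5.2) = -10.773%, loss ≈ 23250 × 10.773/100 ≈ 2505.
Year 1986: gap = -2.7 × (8.33 - 5.2) = -8.451%, loss ≈ 23250 × 8.451/100 ≈ 1965.
Year 1987: gap = -2.7 × (6.73 - 5.2) = -4.131%, loss ≈ 23250 × 4.131/100 ≈ 960.
Total lost output = 1977 + 2505 + 1965 + 960 = 7407 billion.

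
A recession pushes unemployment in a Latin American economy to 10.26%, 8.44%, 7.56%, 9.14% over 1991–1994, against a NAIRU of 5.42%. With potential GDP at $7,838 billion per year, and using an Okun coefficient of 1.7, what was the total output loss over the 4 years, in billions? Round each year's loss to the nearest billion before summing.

Year 1991: gap = -1.7 × (10.26 - 5.42) = -8.228%, loss ≈ 7838 × 8.228/100 ≈ 645.
Year 1992: gap = -1.7 × (8.44 - 5.42) = -5.134%, loss ≈ 7838 × 5.134/100 ≈ 402.
Year 1993: gap = -1.7 × (7.56 - 5.42) = -3.638%, loss ≈ 7838 × 3.638/100 ≈ 285.
Year 1994: gap = -1.7 × (9.14 - 5.42) = -6.324%, loss ≈ 7838 × 6.324/100 ≈ 496.
Total lost output = 645 + 402 + 285 + 496 = 1828 billion.

$1,828 billion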